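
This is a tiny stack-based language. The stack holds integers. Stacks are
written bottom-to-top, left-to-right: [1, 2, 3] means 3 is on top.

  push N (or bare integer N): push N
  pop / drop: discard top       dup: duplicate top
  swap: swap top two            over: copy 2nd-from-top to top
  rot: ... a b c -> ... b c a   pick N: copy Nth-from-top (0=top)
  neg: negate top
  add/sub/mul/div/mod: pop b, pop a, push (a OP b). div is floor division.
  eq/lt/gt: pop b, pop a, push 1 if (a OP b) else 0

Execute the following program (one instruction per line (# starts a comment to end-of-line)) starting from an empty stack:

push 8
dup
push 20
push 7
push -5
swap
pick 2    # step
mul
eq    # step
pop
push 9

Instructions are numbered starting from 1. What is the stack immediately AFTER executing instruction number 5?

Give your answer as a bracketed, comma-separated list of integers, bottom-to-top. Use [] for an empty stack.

Answer: [8, 8, 20, 7, -5]

Derivation:
Step 1 ('push 8'): [8]
Step 2 ('dup'): [8, 8]
Step 3 ('push 20'): [8, 8, 20]
Step 4 ('push 7'): [8, 8, 20, 7]
Step 5 ('push -5'): [8, 8, 20, 7, -5]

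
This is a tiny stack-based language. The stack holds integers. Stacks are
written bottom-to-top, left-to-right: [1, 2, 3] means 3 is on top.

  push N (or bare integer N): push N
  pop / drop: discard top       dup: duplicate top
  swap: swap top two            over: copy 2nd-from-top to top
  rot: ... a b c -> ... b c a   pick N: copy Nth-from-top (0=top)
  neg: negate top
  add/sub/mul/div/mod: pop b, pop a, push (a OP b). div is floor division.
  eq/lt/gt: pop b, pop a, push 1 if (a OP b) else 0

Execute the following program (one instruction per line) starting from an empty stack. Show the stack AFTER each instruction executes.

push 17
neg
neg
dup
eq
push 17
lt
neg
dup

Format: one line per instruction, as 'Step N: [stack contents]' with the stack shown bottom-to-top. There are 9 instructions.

Step 1: [17]
Step 2: [-17]
Step 3: [17]
Step 4: [17, 17]
Step 5: [1]
Step 6: [1, 17]
Step 7: [1]
Step 8: [-1]
Step 9: [-1, -1]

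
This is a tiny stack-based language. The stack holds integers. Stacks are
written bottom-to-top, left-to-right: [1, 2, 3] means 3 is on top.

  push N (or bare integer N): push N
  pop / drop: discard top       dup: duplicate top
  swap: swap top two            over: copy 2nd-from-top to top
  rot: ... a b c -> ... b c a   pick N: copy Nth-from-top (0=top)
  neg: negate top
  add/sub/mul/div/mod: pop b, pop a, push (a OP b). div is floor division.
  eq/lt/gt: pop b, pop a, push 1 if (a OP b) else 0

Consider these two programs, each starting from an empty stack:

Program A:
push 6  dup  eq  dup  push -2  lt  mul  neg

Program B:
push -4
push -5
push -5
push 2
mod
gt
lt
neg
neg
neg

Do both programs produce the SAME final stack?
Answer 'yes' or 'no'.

Answer: no

Derivation:
Program A trace:
  After 'push 6': [6]
  After 'dup': [6, 6]
  After 'eq': [1]
  After 'dup': [1, 1]
  After 'push -2': [1, 1, -2]
  After 'lt': [1, 0]
  After 'mul': [0]
  After 'neg': [0]
Program A final stack: [0]

Program B trace:
  After 'push -4': [-4]
  After 'push -5': [-4, -5]
  After 'push -5': [-4, -5, -5]
  After 'push 2': [-4, -5, -5, 2]
  After 'mod': [-4, -5, 1]
  After 'gt': [-4, 0]
  After 'lt': [1]
  After 'neg': [-1]
  After 'neg': [1]
  After 'neg': [-1]
Program B final stack: [-1]
Same: no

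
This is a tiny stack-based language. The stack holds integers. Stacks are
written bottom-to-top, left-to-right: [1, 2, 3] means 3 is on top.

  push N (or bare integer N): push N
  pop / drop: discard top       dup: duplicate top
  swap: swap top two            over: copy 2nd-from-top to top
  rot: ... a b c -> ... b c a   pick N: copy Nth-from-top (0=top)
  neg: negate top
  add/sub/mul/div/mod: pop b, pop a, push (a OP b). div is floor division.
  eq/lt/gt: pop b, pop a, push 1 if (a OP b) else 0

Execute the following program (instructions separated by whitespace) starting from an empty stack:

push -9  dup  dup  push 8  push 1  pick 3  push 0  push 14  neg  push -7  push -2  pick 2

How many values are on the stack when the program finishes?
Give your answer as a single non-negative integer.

Answer: 11

Derivation:
After 'push -9': stack = [-9] (depth 1)
After 'dup': stack = [-9, -9] (depth 2)
After 'dup': stack = [-9, -9, -9] (depth 3)
After 'push 8': stack = [-9, -9, -9, 8] (depth 4)
After 'push 1': stack = [-9, -9, -9, 8, 1] (depth 5)
After 'pick 3': stack = [-9, -9, -9, 8, 1, -9] (depth 6)
After 'push 0': stack = [-9, -9, -9, 8, 1, -9, 0] (depth 7)
After 'push 14': stack = [-9, -9, -9, 8, 1, -9, 0, 14] (depth 8)
After 'neg': stack = [-9, -9, -9, 8, 1, -9, 0, -14] (depth 8)
After 'push -7': stack = [-9, -9, -9, 8, 1, -9, 0, -14, -7] (depth 9)
After 'push -2': stack = [-9, -9, -9, 8, 1, -9, 0, -14, -7, -2] (depth 10)
After 'pick 2': stack = [-9, -9, -9, 8, 1, -9, 0, -14, -7, -2, -14] (depth 11)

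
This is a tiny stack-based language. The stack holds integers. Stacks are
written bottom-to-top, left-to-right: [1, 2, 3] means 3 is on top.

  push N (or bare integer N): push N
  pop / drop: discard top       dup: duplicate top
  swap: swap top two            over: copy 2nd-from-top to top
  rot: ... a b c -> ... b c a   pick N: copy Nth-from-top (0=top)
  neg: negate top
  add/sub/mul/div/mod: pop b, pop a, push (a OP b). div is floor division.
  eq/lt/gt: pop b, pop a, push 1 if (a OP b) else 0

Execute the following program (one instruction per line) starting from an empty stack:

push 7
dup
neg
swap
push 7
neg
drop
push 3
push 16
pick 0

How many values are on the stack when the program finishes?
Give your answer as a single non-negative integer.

Answer: 5

Derivation:
After 'push 7': stack = [7] (depth 1)
After 'dup': stack = [7, 7] (depth 2)
After 'neg': stack = [7, -7] (depth 2)
After 'swap': stack = [-7, 7] (depth 2)
After 'push 7': stack = [-7, 7, 7] (depth 3)
After 'neg': stack = [-7, 7, -7] (depth 3)
After 'drop': stack = [-7, 7] (depth 2)
After 'push 3': stack = [-7, 7, 3] (depth 3)
After 'push 16': stack = [-7, 7, 3, 16] (depth 4)
After 'pick 0': stack = [-7, 7, 3, 16, 16] (depth 5)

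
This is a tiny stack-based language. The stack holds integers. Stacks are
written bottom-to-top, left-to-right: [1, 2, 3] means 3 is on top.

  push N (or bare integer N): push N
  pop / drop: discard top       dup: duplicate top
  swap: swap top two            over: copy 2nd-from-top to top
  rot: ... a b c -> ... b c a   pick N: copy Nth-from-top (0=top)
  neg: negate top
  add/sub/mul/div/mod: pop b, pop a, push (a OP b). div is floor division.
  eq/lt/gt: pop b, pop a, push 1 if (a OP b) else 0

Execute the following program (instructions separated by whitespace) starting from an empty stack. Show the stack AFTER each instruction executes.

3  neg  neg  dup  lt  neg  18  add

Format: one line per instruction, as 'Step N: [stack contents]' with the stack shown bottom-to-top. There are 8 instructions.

Step 1: [3]
Step 2: [-3]
Step 3: [3]
Step 4: [3, 3]
Step 5: [0]
Step 6: [0]
Step 7: [0, 18]
Step 8: [18]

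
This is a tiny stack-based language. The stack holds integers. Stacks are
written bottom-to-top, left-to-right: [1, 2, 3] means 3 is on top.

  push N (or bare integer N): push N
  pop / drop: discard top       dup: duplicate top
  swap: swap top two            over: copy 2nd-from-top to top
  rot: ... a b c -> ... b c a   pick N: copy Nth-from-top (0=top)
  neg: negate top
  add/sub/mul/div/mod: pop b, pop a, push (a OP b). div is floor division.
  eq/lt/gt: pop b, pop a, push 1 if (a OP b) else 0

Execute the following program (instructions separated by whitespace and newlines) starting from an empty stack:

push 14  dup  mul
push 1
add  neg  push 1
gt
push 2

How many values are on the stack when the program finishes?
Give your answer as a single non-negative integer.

After 'push 14': stack = [14] (depth 1)
After 'dup': stack = [14, 14] (depth 2)
After 'mul': stack = [196] (depth 1)
After 'push 1': stack = [196, 1] (depth 2)
After 'add': stack = [197] (depth 1)
After 'neg': stack = [-197] (depth 1)
After 'push 1': stack = [-197, 1] (depth 2)
After 'gt': stack = [0] (depth 1)
After 'push 2': stack = [0, 2] (depth 2)

Answer: 2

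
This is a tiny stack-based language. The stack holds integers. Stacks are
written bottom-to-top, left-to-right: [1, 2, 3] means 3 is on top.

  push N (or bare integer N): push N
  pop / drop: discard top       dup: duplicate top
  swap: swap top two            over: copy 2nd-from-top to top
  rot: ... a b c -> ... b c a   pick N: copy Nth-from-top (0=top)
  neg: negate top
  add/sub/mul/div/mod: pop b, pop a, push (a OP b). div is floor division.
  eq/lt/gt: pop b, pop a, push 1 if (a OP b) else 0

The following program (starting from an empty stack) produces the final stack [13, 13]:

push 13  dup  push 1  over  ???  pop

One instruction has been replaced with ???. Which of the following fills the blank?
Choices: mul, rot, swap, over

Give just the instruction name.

Stack before ???: [13, 13, 1, 13]
Stack after ???:  [13, 13, 13]
Checking each choice:
  mul: MATCH
  rot: produces [13, 1, 13]
  swap: produces [13, 13, 13]
  over: produces [13, 13, 1, 13]


Answer: mul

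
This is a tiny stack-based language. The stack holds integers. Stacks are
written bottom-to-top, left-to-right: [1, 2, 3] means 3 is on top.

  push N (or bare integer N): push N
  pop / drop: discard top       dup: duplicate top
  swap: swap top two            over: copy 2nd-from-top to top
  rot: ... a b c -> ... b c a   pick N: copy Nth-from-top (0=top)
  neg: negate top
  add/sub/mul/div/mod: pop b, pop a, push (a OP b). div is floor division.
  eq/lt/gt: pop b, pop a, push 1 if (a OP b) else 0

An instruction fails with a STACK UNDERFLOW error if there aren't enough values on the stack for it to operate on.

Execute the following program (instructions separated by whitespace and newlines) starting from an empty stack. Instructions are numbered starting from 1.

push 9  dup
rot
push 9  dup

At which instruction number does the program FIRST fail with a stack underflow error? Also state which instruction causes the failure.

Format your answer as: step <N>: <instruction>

Answer: step 3: rot

Derivation:
Step 1 ('push 9'): stack = [9], depth = 1
Step 2 ('dup'): stack = [9, 9], depth = 2
Step 3 ('rot'): needs 3 value(s) but depth is 2 — STACK UNDERFLOW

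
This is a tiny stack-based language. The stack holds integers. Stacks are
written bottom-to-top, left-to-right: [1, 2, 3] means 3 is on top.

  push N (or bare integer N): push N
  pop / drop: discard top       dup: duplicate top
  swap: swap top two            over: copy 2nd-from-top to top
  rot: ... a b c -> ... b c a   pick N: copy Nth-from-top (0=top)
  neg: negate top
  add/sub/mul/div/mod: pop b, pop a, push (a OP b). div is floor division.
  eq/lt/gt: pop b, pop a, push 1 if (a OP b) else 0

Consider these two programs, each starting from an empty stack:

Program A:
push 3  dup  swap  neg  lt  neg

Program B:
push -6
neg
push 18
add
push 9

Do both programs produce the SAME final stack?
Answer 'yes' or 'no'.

Answer: no

Derivation:
Program A trace:
  After 'push 3': [3]
  After 'dup': [3, 3]
  After 'swap': [3, 3]
  After 'neg': [3, -3]
  After 'lt': [0]
  After 'neg': [0]
Program A final stack: [0]

Program B trace:
  After 'push -6': [-6]
  After 'neg': [6]
  After 'push 18': [6, 18]
  After 'add': [24]
  After 'push 9': [24, 9]
Program B final stack: [24, 9]
Same: no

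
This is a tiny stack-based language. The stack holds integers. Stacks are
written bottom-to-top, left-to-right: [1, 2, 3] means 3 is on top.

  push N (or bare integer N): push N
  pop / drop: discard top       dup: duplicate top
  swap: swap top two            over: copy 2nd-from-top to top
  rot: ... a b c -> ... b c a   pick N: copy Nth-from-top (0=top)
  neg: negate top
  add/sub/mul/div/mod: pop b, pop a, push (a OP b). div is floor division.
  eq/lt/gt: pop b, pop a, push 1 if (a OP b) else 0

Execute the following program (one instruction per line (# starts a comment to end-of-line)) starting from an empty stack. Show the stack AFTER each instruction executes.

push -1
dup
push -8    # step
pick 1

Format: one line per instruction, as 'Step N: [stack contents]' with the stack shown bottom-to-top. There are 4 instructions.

Step 1: [-1]
Step 2: [-1, -1]
Step 3: [-1, -1, -8]
Step 4: [-1, -1, -8, -1]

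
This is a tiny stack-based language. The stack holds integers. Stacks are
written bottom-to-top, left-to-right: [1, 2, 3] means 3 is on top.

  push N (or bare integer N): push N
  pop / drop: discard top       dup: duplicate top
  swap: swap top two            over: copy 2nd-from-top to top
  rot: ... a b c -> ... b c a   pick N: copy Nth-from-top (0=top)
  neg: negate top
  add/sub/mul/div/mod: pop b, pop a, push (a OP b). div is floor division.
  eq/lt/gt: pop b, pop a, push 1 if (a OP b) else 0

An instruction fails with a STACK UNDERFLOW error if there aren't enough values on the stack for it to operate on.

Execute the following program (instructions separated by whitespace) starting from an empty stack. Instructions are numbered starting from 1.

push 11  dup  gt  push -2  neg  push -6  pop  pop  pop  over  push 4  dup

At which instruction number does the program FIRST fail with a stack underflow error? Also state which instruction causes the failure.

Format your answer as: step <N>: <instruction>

Answer: step 10: over

Derivation:
Step 1 ('push 11'): stack = [11], depth = 1
Step 2 ('dup'): stack = [11, 11], depth = 2
Step 3 ('gt'): stack = [0], depth = 1
Step 4 ('push -2'): stack = [0, -2], depth = 2
Step 5 ('neg'): stack = [0, 2], depth = 2
Step 6 ('push -6'): stack = [0, 2, -6], depth = 3
Step 7 ('pop'): stack = [0, 2], depth = 2
Step 8 ('pop'): stack = [0], depth = 1
Step 9 ('pop'): stack = [], depth = 0
Step 10 ('over'): needs 2 value(s) but depth is 0 — STACK UNDERFLOW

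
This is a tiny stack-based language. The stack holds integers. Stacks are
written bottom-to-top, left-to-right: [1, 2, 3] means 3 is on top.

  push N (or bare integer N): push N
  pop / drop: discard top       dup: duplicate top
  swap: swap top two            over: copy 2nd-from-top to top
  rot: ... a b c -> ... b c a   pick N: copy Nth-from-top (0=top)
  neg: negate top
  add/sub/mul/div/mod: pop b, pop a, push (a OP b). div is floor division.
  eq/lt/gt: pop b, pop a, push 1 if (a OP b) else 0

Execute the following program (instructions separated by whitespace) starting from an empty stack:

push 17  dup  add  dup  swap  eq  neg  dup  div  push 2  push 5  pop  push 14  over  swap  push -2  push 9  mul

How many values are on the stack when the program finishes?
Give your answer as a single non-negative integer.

After 'push 17': stack = [17] (depth 1)
After 'dup': stack = [17, 17] (depth 2)
After 'add': stack = [34] (depth 1)
After 'dup': stack = [34, 34] (depth 2)
After 'swap': stack = [34, 34] (depth 2)
After 'eq': stack = [1] (depth 1)
After 'neg': stack = [-1] (depth 1)
After 'dup': stack = [-1, -1] (depth 2)
After 'div': stack = [1] (depth 1)
After 'push 2': stack = [1, 2] (depth 2)
After 'push 5': stack = [1, 2, 5] (depth 3)
After 'pop': stack = [1, 2] (depth 2)
After 'push 14': stack = [1, 2, 14] (depth 3)
After 'over': stack = [1, 2, 14, 2] (depth 4)
After 'swap': stack = [1, 2, 2, 14] (depth 4)
After 'push -2': stack = [1, 2, 2, 14, -2] (depth 5)
After 'push 9': stack = [1, 2, 2, 14, -2, 9] (depth 6)
After 'mul': stack = [1, 2, 2, 14, -18] (depth 5)

Answer: 5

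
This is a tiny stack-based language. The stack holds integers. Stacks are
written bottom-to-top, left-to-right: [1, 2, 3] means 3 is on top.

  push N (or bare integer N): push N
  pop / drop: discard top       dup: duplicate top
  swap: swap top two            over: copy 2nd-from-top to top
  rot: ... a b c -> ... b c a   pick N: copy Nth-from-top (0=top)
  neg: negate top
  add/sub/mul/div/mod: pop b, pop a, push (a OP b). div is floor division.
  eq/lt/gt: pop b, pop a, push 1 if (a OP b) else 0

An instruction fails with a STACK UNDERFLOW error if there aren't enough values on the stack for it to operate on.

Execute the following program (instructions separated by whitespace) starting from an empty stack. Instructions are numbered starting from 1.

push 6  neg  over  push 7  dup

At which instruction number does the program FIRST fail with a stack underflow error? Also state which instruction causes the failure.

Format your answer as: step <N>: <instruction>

Answer: step 3: over

Derivation:
Step 1 ('push 6'): stack = [6], depth = 1
Step 2 ('neg'): stack = [-6], depth = 1
Step 3 ('over'): needs 2 value(s) but depth is 1 — STACK UNDERFLOW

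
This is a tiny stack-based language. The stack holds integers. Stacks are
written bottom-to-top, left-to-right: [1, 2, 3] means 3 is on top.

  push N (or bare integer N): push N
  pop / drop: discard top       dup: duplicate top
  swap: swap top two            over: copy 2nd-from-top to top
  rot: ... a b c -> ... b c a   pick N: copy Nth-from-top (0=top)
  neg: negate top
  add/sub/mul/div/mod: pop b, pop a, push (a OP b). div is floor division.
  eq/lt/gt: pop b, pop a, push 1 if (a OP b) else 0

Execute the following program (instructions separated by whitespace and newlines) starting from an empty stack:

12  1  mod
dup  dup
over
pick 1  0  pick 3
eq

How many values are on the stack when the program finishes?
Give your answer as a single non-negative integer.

After 'push 12': stack = [12] (depth 1)
After 'push 1': stack = [12, 1] (depth 2)
After 'mod': stack = [0] (depth 1)
After 'dup': stack = [0, 0] (depth 2)
After 'dup': stack = [0, 0, 0] (depth 3)
After 'over': stack = [0, 0, 0, 0] (depth 4)
After 'pick 1': stack = [0, 0, 0, 0, 0] (depth 5)
After 'push 0': stack = [0, 0, 0, 0, 0, 0] (depth 6)
After 'pick 3': stack = [0, 0, 0, 0, 0, 0, 0] (depth 7)
After 'eq': stack = [0, 0, 0, 0, 0, 1] (depth 6)

Answer: 6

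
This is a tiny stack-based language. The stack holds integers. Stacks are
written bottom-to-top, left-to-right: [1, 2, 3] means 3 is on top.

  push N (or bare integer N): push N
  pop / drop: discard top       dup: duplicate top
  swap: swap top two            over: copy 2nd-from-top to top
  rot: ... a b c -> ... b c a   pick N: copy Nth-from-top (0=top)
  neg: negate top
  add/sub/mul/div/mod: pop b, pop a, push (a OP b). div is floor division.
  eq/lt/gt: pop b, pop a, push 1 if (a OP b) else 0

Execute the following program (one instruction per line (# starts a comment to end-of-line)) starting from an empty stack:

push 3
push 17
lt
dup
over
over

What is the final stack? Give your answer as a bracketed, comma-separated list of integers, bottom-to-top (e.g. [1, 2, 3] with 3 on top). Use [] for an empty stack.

After 'push 3': [3]
After 'push 17': [3, 17]
After 'lt': [1]
After 'dup': [1, 1]
After 'over': [1, 1, 1]
After 'over': [1, 1, 1, 1]

Answer: [1, 1, 1, 1]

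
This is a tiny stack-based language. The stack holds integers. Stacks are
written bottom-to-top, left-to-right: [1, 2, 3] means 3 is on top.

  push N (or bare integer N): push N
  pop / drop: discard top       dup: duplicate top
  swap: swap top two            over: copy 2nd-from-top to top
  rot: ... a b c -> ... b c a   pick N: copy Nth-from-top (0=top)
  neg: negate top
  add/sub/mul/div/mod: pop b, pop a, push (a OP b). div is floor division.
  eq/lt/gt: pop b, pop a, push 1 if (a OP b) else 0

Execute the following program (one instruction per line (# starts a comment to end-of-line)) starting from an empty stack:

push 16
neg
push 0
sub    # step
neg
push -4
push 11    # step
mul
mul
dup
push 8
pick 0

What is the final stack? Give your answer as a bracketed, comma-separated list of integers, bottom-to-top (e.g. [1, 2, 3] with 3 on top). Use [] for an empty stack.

Answer: [-704, -704, 8, 8]

Derivation:
After 'push 16': [16]
After 'neg': [-16]
After 'push 0': [-16, 0]
After 'sub': [-16]
After 'neg': [16]
After 'push -4': [16, -4]
After 'push 11': [16, -4, 11]
After 'mul': [16, -44]
After 'mul': [-704]
After 'dup': [-704, -704]
After 'push 8': [-704, -704, 8]
After 'pick 0': [-704, -704, 8, 8]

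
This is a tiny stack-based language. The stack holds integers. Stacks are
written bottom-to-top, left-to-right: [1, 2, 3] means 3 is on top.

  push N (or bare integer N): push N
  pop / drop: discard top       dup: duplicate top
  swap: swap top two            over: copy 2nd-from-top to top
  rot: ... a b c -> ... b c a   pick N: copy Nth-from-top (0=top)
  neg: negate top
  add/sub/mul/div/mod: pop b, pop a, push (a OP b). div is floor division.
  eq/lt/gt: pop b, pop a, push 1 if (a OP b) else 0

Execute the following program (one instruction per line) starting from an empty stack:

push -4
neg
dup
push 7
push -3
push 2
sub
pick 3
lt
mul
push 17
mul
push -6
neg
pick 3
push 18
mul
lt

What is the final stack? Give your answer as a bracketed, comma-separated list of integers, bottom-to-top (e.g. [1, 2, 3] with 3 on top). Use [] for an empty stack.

Answer: [4, 4, 119, 1]

Derivation:
After 'push -4': [-4]
After 'neg': [4]
After 'dup': [4, 4]
After 'push 7': [4, 4, 7]
After 'push -3': [4, 4, 7, -3]
After 'push 2': [4, 4, 7, -3, 2]
After 'sub': [4, 4, 7, -5]
After 'pick 3': [4, 4, 7, -5, 4]
After 'lt': [4, 4, 7, 1]
After 'mul': [4, 4, 7]
After 'push 17': [4, 4, 7, 17]
After 'mul': [4, 4, 119]
After 'push -6': [4, 4, 119, -6]
After 'neg': [4, 4, 119, 6]
After 'pick 3': [4, 4, 119, 6, 4]
After 'push 18': [4, 4, 119, 6, 4, 18]
After 'mul': [4, 4, 119, 6, 72]
After 'lt': [4, 4, 119, 1]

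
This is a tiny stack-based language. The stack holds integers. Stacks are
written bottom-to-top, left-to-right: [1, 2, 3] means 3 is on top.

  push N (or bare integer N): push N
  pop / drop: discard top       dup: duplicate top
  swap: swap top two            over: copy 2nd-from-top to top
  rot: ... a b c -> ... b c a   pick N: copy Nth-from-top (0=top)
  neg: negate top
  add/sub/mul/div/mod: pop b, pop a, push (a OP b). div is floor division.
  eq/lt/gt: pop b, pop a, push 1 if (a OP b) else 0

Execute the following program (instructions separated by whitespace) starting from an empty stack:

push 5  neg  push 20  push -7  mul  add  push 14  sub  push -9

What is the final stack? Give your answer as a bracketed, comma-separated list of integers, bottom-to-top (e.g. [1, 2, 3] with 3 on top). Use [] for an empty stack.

After 'push 5': [5]
After 'neg': [-5]
After 'push 20': [-5, 20]
After 'push -7': [-5, 20, -7]
After 'mul': [-5, -140]
After 'add': [-145]
After 'push 14': [-145, 14]
After 'sub': [-159]
After 'push -9': [-159, -9]

Answer: [-159, -9]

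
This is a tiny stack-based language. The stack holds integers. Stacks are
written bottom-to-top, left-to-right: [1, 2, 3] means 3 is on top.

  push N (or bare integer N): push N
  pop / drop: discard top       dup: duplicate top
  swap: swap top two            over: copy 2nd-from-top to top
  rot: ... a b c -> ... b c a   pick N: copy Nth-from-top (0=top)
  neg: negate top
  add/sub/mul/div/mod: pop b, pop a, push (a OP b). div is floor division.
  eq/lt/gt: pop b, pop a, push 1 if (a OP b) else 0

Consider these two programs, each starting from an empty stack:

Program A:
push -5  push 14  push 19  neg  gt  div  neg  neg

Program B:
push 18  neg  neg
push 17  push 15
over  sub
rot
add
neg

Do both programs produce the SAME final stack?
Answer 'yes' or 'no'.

Answer: no

Derivation:
Program A trace:
  After 'push -5': [-5]
  After 'push 14': [-5, 14]
  After 'push 19': [-5, 14, 19]
  After 'neg': [-5, 14, -19]
  After 'gt': [-5, 1]
  After 'div': [-5]
  After 'neg': [5]
  After 'neg': [-5]
Program A final stack: [-5]

Program B trace:
  After 'push 18': [18]
  After 'neg': [-18]
  After 'neg': [18]
  After 'push 17': [18, 17]
  After 'push 15': [18, 17, 15]
  After 'over': [18, 17, 15, 17]
  After 'sub': [18, 17, -2]
  After 'rot': [17, -2, 18]
  After 'add': [17, 16]
  After 'neg': [17, -16]
Program B final stack: [17, -16]
Same: no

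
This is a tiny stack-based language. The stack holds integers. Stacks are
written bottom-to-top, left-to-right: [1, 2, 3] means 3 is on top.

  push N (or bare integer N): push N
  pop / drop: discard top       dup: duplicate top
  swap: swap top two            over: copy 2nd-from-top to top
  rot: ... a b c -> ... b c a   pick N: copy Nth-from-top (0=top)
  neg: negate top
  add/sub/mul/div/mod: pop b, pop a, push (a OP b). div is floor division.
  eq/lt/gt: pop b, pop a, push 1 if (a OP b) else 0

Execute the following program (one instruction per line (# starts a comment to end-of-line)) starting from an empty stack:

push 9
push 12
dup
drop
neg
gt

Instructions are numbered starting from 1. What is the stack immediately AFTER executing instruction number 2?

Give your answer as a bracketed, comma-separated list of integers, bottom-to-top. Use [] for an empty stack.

Answer: [9, 12]

Derivation:
Step 1 ('push 9'): [9]
Step 2 ('push 12'): [9, 12]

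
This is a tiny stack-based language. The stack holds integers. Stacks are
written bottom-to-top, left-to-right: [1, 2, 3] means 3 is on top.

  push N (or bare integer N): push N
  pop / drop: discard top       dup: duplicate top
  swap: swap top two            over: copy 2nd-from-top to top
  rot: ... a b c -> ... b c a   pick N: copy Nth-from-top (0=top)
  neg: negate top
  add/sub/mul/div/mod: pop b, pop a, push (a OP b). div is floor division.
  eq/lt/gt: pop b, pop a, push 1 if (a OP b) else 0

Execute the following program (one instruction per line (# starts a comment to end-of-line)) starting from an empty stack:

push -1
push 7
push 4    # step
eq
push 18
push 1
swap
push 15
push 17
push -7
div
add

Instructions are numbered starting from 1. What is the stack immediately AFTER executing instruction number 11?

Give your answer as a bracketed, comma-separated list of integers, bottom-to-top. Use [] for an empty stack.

Step 1 ('push -1'): [-1]
Step 2 ('push 7'): [-1, 7]
Step 3 ('push 4'): [-1, 7, 4]
Step 4 ('eq'): [-1, 0]
Step 5 ('push 18'): [-1, 0, 18]
Step 6 ('push 1'): [-1, 0, 18, 1]
Step 7 ('swap'): [-1, 0, 1, 18]
Step 8 ('push 15'): [-1, 0, 1, 18, 15]
Step 9 ('push 17'): [-1, 0, 1, 18, 15, 17]
Step 10 ('push -7'): [-1, 0, 1, 18, 15, 17, -7]
Step 11 ('div'): [-1, 0, 1, 18, 15, -3]

Answer: [-1, 0, 1, 18, 15, -3]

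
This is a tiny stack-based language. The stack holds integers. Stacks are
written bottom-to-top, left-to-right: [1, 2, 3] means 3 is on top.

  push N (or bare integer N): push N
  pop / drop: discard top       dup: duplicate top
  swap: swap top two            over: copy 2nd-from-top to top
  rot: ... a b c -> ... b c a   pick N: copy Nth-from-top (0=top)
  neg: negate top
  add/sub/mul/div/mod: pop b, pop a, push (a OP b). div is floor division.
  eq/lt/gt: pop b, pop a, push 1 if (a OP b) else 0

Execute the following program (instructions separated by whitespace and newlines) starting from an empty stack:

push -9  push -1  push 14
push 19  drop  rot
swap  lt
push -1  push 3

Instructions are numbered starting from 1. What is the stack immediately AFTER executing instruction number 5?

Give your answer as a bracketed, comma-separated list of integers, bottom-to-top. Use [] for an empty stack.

Answer: [-9, -1, 14]

Derivation:
Step 1 ('push -9'): [-9]
Step 2 ('push -1'): [-9, -1]
Step 3 ('push 14'): [-9, -1, 14]
Step 4 ('push 19'): [-9, -1, 14, 19]
Step 5 ('drop'): [-9, -1, 14]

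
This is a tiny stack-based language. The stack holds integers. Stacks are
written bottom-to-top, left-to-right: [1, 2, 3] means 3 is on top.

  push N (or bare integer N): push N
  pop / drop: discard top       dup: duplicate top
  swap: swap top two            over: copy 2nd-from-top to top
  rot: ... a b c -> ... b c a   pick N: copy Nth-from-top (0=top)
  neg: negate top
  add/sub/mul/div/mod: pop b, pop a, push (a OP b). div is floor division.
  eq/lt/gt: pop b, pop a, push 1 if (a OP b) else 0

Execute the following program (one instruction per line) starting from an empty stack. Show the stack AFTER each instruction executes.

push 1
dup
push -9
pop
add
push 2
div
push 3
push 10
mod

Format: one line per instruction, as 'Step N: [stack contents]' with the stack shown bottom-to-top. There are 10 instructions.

Step 1: [1]
Step 2: [1, 1]
Step 3: [1, 1, -9]
Step 4: [1, 1]
Step 5: [2]
Step 6: [2, 2]
Step 7: [1]
Step 8: [1, 3]
Step 9: [1, 3, 10]
Step 10: [1, 3]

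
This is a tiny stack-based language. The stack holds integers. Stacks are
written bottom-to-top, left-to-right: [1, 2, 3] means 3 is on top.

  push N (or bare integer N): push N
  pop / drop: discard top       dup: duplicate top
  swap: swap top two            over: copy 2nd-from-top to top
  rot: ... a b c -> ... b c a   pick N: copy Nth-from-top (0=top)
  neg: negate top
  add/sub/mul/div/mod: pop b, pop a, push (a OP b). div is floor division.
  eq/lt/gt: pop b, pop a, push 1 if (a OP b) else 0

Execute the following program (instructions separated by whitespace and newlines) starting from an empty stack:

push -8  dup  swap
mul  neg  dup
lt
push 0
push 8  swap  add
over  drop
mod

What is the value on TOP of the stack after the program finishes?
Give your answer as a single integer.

Answer: 0

Derivation:
After 'push -8': [-8]
After 'dup': [-8, -8]
After 'swap': [-8, -8]
After 'mul': [64]
After 'neg': [-64]
After 'dup': [-64, -64]
After 'lt': [0]
After 'push 0': [0, 0]
After 'push 8': [0, 0, 8]
After 'swap': [0, 8, 0]
After 'add': [0, 8]
After 'over': [0, 8, 0]
After 'drop': [0, 8]
After 'mod': [0]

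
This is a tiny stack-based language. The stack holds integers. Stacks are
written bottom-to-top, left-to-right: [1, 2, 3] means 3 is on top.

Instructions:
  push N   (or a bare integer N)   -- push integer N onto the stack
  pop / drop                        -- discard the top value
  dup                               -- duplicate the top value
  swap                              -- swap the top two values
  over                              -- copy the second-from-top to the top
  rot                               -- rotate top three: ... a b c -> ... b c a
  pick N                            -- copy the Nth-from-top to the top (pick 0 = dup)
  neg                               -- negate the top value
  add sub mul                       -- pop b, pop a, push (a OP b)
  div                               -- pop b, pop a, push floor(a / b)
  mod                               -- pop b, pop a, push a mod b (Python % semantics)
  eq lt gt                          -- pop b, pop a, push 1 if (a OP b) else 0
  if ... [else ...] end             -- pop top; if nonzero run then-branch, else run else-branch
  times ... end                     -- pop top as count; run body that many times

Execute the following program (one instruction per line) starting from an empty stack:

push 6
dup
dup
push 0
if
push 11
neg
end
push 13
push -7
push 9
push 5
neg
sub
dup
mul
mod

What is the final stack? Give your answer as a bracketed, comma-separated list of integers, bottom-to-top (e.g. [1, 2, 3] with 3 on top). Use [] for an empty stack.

Answer: [6, 6, 6, 13, 189]

Derivation:
After 'push 6': [6]
After 'dup': [6, 6]
After 'dup': [6, 6, 6]
After 'push 0': [6, 6, 6, 0]
After 'if': [6, 6, 6]
After 'push 13': [6, 6, 6, 13]
After 'push -7': [6, 6, 6, 13, -7]
After 'push 9': [6, 6, 6, 13, -7, 9]
After 'push 5': [6, 6, 6, 13, -7, 9, 5]
After 'neg': [6, 6, 6, 13, -7, 9, -5]
After 'sub': [6, 6, 6, 13, -7, 14]
After 'dup': [6, 6, 6, 13, -7, 14, 14]
After 'mul': [6, 6, 6, 13, -7, 196]
After 'mod': [6, 6, 6, 13, 189]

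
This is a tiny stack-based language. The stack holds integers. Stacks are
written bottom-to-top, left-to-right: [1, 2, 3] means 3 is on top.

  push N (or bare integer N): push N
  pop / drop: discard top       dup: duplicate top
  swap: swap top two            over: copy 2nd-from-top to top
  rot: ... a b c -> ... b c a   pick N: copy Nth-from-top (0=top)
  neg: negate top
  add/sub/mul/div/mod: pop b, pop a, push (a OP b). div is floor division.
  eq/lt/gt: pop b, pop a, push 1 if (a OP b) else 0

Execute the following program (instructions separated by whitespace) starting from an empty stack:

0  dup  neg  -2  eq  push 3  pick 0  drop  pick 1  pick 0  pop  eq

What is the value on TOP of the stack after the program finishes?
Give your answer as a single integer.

Answer: 0

Derivation:
After 'push 0': [0]
After 'dup': [0, 0]
After 'neg': [0, 0]
After 'push -2': [0, 0, -2]
After 'eq': [0, 0]
After 'push 3': [0, 0, 3]
After 'pick 0': [0, 0, 3, 3]
After 'drop': [0, 0, 3]
After 'pick 1': [0, 0, 3, 0]
After 'pick 0': [0, 0, 3, 0, 0]
After 'pop': [0, 0, 3, 0]
After 'eq': [0, 0, 0]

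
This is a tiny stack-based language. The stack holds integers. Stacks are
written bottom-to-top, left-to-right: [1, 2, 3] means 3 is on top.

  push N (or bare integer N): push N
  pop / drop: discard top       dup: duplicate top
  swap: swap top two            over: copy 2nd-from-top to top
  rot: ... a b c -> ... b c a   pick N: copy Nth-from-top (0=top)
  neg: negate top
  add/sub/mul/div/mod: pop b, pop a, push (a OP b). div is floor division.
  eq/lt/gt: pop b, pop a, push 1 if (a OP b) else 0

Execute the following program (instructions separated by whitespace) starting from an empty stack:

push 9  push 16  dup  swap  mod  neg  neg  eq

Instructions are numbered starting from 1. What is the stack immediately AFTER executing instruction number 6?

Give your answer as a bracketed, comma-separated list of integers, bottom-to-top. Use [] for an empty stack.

Answer: [9, 0]

Derivation:
Step 1 ('push 9'): [9]
Step 2 ('push 16'): [9, 16]
Step 3 ('dup'): [9, 16, 16]
Step 4 ('swap'): [9, 16, 16]
Step 5 ('mod'): [9, 0]
Step 6 ('neg'): [9, 0]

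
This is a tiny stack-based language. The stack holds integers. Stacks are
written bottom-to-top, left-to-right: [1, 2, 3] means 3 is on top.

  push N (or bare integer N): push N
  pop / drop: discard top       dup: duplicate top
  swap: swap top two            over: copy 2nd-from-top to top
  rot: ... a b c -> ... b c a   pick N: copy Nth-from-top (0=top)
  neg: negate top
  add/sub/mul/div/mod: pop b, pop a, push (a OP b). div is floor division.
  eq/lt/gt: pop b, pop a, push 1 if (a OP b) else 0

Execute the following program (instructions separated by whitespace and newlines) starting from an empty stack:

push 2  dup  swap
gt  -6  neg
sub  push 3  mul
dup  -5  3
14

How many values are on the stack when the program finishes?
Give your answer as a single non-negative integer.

After 'push 2': stack = [2] (depth 1)
After 'dup': stack = [2, 2] (depth 2)
After 'swap': stack = [2, 2] (depth 2)
After 'gt': stack = [0] (depth 1)
After 'push -6': stack = [0, -6] (depth 2)
After 'neg': stack = [0, 6] (depth 2)
After 'sub': stack = [-6] (depth 1)
After 'push 3': stack = [-6, 3] (depth 2)
After 'mul': stack = [-18] (depth 1)
After 'dup': stack = [-18, -18] (depth 2)
After 'push -5': stack = [-18, -18, -5] (depth 3)
After 'push 3': stack = [-18, -18, -5, 3] (depth 4)
After 'push 14': stack = [-18, -18, -5, 3, 14] (depth 5)

Answer: 5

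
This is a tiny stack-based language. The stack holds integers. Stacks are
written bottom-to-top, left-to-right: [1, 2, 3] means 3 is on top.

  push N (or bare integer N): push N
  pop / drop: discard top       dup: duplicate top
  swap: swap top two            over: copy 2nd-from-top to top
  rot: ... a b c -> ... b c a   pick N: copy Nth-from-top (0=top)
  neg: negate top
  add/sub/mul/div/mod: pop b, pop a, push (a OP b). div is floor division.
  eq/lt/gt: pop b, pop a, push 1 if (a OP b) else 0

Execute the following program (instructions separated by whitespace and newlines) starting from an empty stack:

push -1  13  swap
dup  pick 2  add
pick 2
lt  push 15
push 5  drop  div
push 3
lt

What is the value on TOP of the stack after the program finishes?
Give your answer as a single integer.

Answer: 1

Derivation:
After 'push -1': [-1]
After 'push 13': [-1, 13]
After 'swap': [13, -1]
After 'dup': [13, -1, -1]
After 'pick 2': [13, -1, -1, 13]
After 'add': [13, -1, 12]
After 'pick 2': [13, -1, 12, 13]
After 'lt': [13, -1, 1]
After 'push 15': [13, -1, 1, 15]
After 'push 5': [13, -1, 1, 15, 5]
After 'drop': [13, -1, 1, 15]
After 'div': [13, -1, 0]
After 'push 3': [13, -1, 0, 3]
After 'lt': [13, -1, 1]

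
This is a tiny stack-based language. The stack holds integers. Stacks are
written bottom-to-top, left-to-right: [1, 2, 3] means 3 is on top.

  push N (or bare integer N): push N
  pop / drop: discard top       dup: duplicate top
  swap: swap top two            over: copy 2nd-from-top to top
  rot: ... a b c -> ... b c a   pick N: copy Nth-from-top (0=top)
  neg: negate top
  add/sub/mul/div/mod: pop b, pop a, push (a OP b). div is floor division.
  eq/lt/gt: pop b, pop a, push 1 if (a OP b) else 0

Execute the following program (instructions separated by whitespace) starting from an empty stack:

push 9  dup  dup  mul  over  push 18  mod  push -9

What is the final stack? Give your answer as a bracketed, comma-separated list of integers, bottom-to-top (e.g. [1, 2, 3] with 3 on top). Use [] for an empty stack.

Answer: [9, 81, 9, -9]

Derivation:
After 'push 9': [9]
After 'dup': [9, 9]
After 'dup': [9, 9, 9]
After 'mul': [9, 81]
After 'over': [9, 81, 9]
After 'push 18': [9, 81, 9, 18]
After 'mod': [9, 81, 9]
After 'push -9': [9, 81, 9, -9]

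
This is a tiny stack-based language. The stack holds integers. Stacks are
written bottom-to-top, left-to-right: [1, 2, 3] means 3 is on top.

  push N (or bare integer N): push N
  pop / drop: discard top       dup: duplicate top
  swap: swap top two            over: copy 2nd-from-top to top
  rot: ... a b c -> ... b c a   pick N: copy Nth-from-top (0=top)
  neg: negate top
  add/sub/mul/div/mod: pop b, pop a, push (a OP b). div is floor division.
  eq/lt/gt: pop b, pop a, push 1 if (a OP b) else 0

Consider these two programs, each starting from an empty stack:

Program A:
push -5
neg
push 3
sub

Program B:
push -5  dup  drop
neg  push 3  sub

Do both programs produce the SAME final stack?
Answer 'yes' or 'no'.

Answer: yes

Derivation:
Program A trace:
  After 'push -5': [-5]
  After 'neg': [5]
  After 'push 3': [5, 3]
  After 'sub': [2]
Program A final stack: [2]

Program B trace:
  After 'push -5': [-5]
  After 'dup': [-5, -5]
  After 'drop': [-5]
  After 'neg': [5]
  After 'push 3': [5, 3]
  After 'sub': [2]
Program B final stack: [2]
Same: yes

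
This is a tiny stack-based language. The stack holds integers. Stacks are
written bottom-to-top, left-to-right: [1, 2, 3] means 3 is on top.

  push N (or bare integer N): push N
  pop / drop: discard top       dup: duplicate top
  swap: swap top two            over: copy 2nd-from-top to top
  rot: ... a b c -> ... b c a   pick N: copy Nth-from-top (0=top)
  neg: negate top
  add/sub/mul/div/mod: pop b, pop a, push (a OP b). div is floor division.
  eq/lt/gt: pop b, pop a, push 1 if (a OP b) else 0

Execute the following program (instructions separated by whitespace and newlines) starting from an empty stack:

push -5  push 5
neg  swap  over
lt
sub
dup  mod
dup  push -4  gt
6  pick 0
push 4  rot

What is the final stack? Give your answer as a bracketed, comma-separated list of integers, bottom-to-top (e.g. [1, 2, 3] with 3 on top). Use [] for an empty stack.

Answer: [0, 1, 6, 4, 6]

Derivation:
After 'push -5': [-5]
After 'push 5': [-5, 5]
After 'neg': [-5, -5]
After 'swap': [-5, -5]
After 'over': [-5, -5, -5]
After 'lt': [-5, 0]
After 'sub': [-5]
After 'dup': [-5, -5]
After 'mod': [0]
After 'dup': [0, 0]
After 'push -4': [0, 0, -4]
After 'gt': [0, 1]
After 'push 6': [0, 1, 6]
After 'pick 0': [0, 1, 6, 6]
After 'push 4': [0, 1, 6, 6, 4]
After 'rot': [0, 1, 6, 4, 6]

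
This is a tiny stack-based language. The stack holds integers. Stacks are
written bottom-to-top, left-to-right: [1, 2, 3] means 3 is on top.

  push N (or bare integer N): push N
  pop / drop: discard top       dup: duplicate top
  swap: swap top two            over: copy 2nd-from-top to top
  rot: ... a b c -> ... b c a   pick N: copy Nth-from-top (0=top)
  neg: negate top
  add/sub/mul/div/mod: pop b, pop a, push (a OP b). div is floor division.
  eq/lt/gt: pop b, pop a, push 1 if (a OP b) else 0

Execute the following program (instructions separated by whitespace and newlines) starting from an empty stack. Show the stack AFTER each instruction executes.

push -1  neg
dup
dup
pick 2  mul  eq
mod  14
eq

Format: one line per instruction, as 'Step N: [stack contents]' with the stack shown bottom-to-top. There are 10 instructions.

Step 1: [-1]
Step 2: [1]
Step 3: [1, 1]
Step 4: [1, 1, 1]
Step 5: [1, 1, 1, 1]
Step 6: [1, 1, 1]
Step 7: [1, 1]
Step 8: [0]
Step 9: [0, 14]
Step 10: [0]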